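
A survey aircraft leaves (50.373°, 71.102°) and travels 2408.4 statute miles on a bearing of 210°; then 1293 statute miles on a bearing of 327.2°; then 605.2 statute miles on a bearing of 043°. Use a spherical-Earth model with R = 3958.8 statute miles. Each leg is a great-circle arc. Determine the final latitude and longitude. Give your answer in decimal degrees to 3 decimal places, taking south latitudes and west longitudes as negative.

latitude 39.910°, longitude 49.287°

Apply the spherical direct solution leg by leg, carrying full precision between legs.
Leg 1: from (50.373°, 71.102°), δ = 2408.4/3958.8 = 0.608366 rad, θ = 210° → φ = 18.442°, λ = 53.570°.
Leg 2: from (18.442°, 53.570°), δ = 1293/3958.8 = 0.326614 rad, θ = 327.2° → φ = 33.742°, λ = 41.506°.
Leg 3: from (33.742°, 41.506°), δ = 605.2/3958.8 = 0.152875 rad, θ = 43° → φ = 39.910°, λ = 49.287°.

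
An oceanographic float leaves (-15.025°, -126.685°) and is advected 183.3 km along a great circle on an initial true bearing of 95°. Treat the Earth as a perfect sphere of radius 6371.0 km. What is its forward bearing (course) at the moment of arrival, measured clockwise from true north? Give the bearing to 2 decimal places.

Angular distance δ = d/R = 183.3 / 6371 = 0.028771 rad.
With φ₁ = -15.025° = -0.262236 rad and θ = 95° = 1.658063 rad:
Destination latitude: φ₂ = arcsin( sin φ₁ cos δ + cos φ₁ sin δ cos θ ) = arcsin(-0.261555) = -15.162°.
Then Δλ = atan2(0.027678, 0.931781) = 0.029696 rad, from sin θ sin δ cos φ₁ over cos δ − sin φ₁ sin φ₂.
Hence λ₂ = -126.685° + 1.701° = -124.984°.
The forward bearing on arrival equals the back-azimuth from the destination plus 180°.
Back-azimuth from P₂ (-15.16°, -124.98°) to P₁ (-15.03°, -126.69°), with Δλ' = λ₁ − λ₂ = -1.70°: atan2( sin Δλ' cos φ₁ , cos φ₂ sin φ₁ − sin φ₂ cos φ₁ cos Δλ' ) = 274.56°.
Final bearing = (274.56° + 180°) mod 360° = 94.56°.

final bearing 94.56°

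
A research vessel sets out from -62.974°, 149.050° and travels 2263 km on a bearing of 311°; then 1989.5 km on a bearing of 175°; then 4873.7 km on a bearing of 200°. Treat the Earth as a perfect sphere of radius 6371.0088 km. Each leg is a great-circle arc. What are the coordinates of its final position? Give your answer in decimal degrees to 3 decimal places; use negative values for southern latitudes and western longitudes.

latitude -68.408°, longitude -9.922°

Apply the spherical direct solution leg by leg, carrying full precision between legs.
Leg 1: from (-62.974°, 149.050°), δ = 2263/6371.0088 = 0.355203 rad, θ = 311° → φ = -47.014°, λ = 126.409°.
Leg 2: from (-47.014°, 126.409°), δ = 1989.5/6371.0088 = 0.312274 rad, θ = 175° → φ = -64.798°, λ = 130.014°.
Leg 3: from (-64.798°, 130.014°), δ = 4873.7/6371.0088 = 0.764981 rad, θ = 200° → φ = -68.408°, λ = -9.922°.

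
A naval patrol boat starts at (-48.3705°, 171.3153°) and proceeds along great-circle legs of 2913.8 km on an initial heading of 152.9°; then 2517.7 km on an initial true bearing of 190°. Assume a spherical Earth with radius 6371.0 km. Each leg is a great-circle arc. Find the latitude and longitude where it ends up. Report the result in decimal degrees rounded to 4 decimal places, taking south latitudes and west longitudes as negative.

latitude -86.0271°, longitude 99.7325°

Apply the spherical direct solution leg by leg, carrying full precision between legs.
Leg 1: from (-48.3705°, 171.3153°), δ = 2913.8/6371 = 0.457354 rad, θ = 152.9° → φ = -68.7130°, λ = -155.0365°.
Leg 2: from (-68.7130°, -155.0365°), δ = 2517.7/6371 = 0.395181 rad, θ = 190° → φ = -86.0271°, λ = 99.7325°.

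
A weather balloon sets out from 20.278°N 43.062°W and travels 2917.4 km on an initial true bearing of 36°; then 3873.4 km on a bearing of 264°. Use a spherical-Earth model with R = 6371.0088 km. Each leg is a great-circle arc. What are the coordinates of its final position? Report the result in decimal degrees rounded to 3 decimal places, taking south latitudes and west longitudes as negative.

Apply the spherical direct solution leg by leg, carrying full precision between legs.
Leg 1: from (20.278°, -43.062°), δ = 2917.4/6371.0088 = 0.457918 rad, θ = 36° → φ = 40.267°, λ = -23.152°.
Leg 2: from (40.267°, -23.152°), δ = 3873.4/6371.0088 = 0.607973 rad, θ = 264° → φ = 29.011°, λ = -63.662°.

latitude 29.011°, longitude -63.662°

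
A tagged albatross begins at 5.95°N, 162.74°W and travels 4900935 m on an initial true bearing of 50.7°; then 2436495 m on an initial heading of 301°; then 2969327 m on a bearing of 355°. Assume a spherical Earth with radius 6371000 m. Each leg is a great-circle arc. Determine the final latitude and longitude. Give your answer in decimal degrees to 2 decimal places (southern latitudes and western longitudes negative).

latitude 66.36°, longitude -154.14°

Apply the spherical direct solution leg by leg, carrying full precision between legs.
Leg 1: from (5.95°, -162.74°), δ = 4900935/6371000 = 0.769257 rad, θ = 50.7° → φ = 30.84°, λ = -123.91°.
Leg 2: from (30.84°, -123.91°), δ = 2436495/6371000 = 0.382435 rad, θ = 301° → φ = 39.84°, λ = -148.54°.
Leg 3: from (39.84°, -148.54°), δ = 2969327/6371000 = 0.466069 rad, θ = 355° → φ = 66.36°, λ = -154.14°.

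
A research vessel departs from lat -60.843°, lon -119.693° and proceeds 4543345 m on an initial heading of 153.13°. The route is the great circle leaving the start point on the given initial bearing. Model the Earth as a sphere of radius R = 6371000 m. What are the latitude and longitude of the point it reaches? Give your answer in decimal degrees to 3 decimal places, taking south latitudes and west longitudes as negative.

latitude -70.874°, longitude -4.175°

Angular distance δ = d/R = 4543345 / 6371000 = 0.713129 rad.
Start latitude φ₁ = -1.061911 rad; initial bearing θ = 2.672623 rad.
sin φ₂ = sin φ₁ cos δ + cos φ₁ sin δ cos θ = (-0.873288)(0.756319) + (0.487204)(0.654204)(-0.892034) = -0.944803
φ₂ = asin(-0.944803) = -1.236992 rad = -70.874°.
Δλ = atan2( sin θ sin δ cos φ₁ , cos δ − sin φ₁ sin φ₂ ) = atan2(0.144056, -0.068766) = 2.016167 rad = 115.518°.
λ₂ = λ₁ + Δλ = -4.175°.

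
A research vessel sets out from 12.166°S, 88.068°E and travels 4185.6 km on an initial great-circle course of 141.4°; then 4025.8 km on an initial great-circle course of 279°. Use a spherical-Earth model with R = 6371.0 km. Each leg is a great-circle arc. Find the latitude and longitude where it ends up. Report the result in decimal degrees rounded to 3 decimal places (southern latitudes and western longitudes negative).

latitude -26.081°, longitude 77.060°

Apply the spherical direct solution leg by leg, carrying full precision between legs.
Leg 1: from (-12.166°, 88.068°), δ = 4185.6/6371 = 0.656977 rad, θ = 141.4° → φ = -39.305°, λ = 117.567°.
Leg 2: from (-39.305°, 117.567°), δ = 4025.8/6371 = 0.631895 rad, θ = 279° → φ = -26.081°, λ = 77.060°.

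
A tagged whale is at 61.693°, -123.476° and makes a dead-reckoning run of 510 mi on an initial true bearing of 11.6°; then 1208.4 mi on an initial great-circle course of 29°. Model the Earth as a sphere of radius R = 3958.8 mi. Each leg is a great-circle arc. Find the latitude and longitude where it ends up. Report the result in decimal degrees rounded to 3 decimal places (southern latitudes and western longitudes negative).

Apply the spherical direct solution leg by leg, carrying full precision between legs.
Leg 1: from (61.693°, -123.476°), δ = 510/3958.8 = 0.128827 rad, θ = 11.6° → φ = 68.876°, λ = -119.366°.
Leg 2: from (68.876°, -119.366°), δ = 1208.4/3958.8 = 0.305244 rad, θ = 29° → φ = 79.869°, λ = -63.441°.

latitude 79.869°, longitude -63.441°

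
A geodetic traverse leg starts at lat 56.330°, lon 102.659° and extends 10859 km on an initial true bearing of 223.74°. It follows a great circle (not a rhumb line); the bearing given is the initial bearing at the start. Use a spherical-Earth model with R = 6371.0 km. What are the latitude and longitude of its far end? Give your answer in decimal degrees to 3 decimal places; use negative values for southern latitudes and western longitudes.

The arc subtends δ = 10859/6371 = 1.704442 rad at the centre.
With φ₁ = 56.330° = 0.983144 rad and θ = 223.74° = 3.905000 rad:
Destination latitude: φ₂ = arcsin( sin φ₁ cos δ + cos φ₁ sin δ cos θ ) = arcsin(-0.507875) = -30.522°.
Then Δλ = atan2(-0.379893, 0.289428) = -0.919743 rad, from sin θ sin δ cos φ₁ over cos δ − sin φ₁ sin φ₂.
Hence λ₂ = 102.659° + -52.697° = 49.962°.

latitude -30.522°, longitude 49.962°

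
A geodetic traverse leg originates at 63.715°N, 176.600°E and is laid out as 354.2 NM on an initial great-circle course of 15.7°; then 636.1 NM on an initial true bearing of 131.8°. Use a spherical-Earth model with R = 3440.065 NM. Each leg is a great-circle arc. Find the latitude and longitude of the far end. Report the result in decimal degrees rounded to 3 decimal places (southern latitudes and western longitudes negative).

Apply the spherical direct solution leg by leg, carrying full precision between legs.
Leg 1: from (63.715°, 176.600°), δ = 354.2/3440.065 = 0.102963 rad, θ = 15.7° → φ = 69.337°, λ = -178.879°.
Leg 2: from (69.337°, -178.879°), δ = 636.1/3440.065 = 0.184909 rad, θ = 131.8° → φ = 61.220°, λ = -162.339°.

latitude 61.220°, longitude -162.339°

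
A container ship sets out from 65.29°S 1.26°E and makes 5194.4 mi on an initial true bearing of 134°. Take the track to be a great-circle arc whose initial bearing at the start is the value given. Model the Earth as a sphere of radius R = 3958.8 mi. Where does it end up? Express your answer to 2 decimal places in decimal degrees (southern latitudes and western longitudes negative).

latitude -30.87°, longitude 127.15°

Central angle δ = d/R = 1.312115 rad.
With φ₁ = -65.29° = -1.139525 rad and θ = 134° = 2.338741 rad:
Applying the spherical law of cosines for sides, sin φ₂ = sin φ₁ cos δ + cos φ₁ sin δ cos θ = -0.513107, so φ₂ = -30.87°.
For the longitude increment, Δλ = atan2( sin θ sin δ cos φ₁, cos δ − sin φ₁ sin φ₂ ) = atan2(0.290698, -0.210318) = 125.89°.
Hence λ₂ = 1.26° + 125.89° = 127.15°.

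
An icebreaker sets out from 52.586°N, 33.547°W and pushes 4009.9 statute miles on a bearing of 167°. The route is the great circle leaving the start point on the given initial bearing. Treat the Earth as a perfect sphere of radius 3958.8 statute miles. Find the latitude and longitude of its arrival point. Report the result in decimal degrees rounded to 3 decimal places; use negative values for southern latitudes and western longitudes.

latitude -4.689°, longitude -22.508°

The arc subtends δ = 4009.9/3958.8 = 1.012908 rad at the centre.
Start latitude φ₁ = 0.917799 rad; initial bearing θ = 2.914700 rad.
sin φ₂ = sin φ₁ cos δ + cos φ₁ sin δ cos θ = (0.794266)(0.529396) + (0.607570)(0.848375)(-0.974370) = -0.081755
φ₂ = asin(-0.081755) = -0.081846 rad = -4.689°.
For the longitude increment, Δλ = atan2( sin θ sin δ cos φ₁, cos δ − sin φ₁ sin φ₂ ) = atan2(0.115950, 0.594331) = 11.039°.
λ₂ = -33.547° + 11.039° = -22.508°.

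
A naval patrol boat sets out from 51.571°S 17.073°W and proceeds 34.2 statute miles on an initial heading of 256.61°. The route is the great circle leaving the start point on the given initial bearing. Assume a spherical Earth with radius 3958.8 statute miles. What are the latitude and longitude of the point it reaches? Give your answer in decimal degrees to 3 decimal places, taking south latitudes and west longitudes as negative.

latitude -51.683°, longitude -17.850°

Central angle δ = d/R = 0.008639 rad.
With φ₁ = -51.571° = -0.900084 rad and θ = 256.61° = 4.478689 rad:
sin φ₂ = sin φ₁ cos δ + cos φ₁ sin δ cos θ = (-0.783379)(0.999963) + (0.621544)(0.008639)(-0.231578) = -0.784593
φ₂ = asin(-0.784593) = -0.902040 rad = -51.683°.
Δλ = atan2( sin θ sin δ cos φ₁ , cos δ − sin φ₁ sin φ₂ ) = atan2(-0.005223, 0.385329) = -0.013555 rad = -0.777°.
Hence λ₂ = -17.073° + -0.777° = -17.850°.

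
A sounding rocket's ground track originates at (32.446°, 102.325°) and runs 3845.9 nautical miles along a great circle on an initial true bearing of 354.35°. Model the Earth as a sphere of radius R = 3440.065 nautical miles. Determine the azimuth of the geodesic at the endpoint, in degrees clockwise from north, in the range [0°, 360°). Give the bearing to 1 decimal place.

δ = 3845.9/3440.065 = 1.117973 rad (64.0551°).
With φ₁ = 32.446° = 0.566290 rad and θ = 354.35° = 6.184574 rad:
sin φ₂ = sin φ₁ cos δ + cos φ₁ sin δ cos θ = (0.536504)(0.437506) + (0.843897)(0.899215)(0.995142) = 0.989883
φ₂ = asin(0.989883) = 1.428430 rad = 81.843°.
For the longitude increment, Δλ = atan2( sin θ sin δ cos φ₁, cos δ − sin φ₁ sin φ₂ ) = atan2(-0.074709, -0.093571) = -141.395°.
λ₂ = 102.325° + -141.395° = -39.070°.
The forward bearing on arrival equals the back-azimuth from the destination plus 180°.
Back-azimuth from P₂ (81.8°, -39.1°) to P₁ (32.4°, 102.3°), with Δλ' = λ₁ − λ₂ = 141.4°: atan2( sin Δλ' cos φ₁ , cos φ₂ sin φ₁ − sin φ₂ cos φ₁ cos Δλ' ) = 35.8°.
Final bearing = (35.8° + 180°) mod 360° = 215.8°.

final bearing 215.8°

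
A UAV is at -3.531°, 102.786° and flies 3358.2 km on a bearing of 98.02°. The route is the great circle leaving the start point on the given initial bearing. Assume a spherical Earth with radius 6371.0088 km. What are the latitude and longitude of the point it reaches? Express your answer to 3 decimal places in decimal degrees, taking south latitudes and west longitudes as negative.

latitude -7.081°, longitude 132.915°

δ = 3358.2/6371.0088 = 0.527106 rad (30.2010°).
Converting: φ₁ = -0.061628 rad, θ = 1.710772 rad.
sin φ₂ = sin φ₁ cos δ + cos φ₁ sin δ cos θ = (-0.061589)(0.864266) + (0.998102)(0.503035)(-0.139519) = -0.123278
φ₂ = asin(-0.123278) = -0.123593 rad = -7.081°.
For the longitude increment, Δλ = atan2( sin θ sin δ cos φ₁, cos δ − sin φ₁ sin φ₂ ) = atan2(0.497169, 0.856674) = 30.129°.
λ₂ = 102.786° + 30.129° = 132.915°.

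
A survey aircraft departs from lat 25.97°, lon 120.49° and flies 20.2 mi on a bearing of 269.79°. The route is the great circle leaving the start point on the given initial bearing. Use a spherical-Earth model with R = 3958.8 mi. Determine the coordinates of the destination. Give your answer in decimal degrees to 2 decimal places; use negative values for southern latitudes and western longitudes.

latitude 25.97°, longitude 120.16°

The arc subtends δ = 20.2/3958.8 = 0.005103 rad at the centre.
Converting: φ₁ = 0.453262 rad, θ = 4.708724 rad.
Applying the spherical law of cosines for sides, sin φ₂ = sin φ₁ cos δ + cos φ₁ sin δ cos θ = 0.437878, so φ₂ = 25.97°.
Δλ = atan2( sin θ sin δ cos φ₁ , cos δ − sin φ₁ sin φ₂ ) = atan2(-0.004587, 0.808240) = -0.005676 rad = -0.33°.
λ₂ = λ₁ + Δλ = 120.16°.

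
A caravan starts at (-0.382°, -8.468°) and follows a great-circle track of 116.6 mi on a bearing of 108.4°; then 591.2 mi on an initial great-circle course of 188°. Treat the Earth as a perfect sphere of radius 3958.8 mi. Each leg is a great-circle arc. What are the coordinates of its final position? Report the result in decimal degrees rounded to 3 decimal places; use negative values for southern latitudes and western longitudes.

Apply the spherical direct solution leg by leg, carrying full precision between legs.
Leg 1: from (-0.382°, -8.468°), δ = 116.6/3958.8 = 0.029453 rad, θ = 108.4° → φ = -0.914°, λ = -6.867°.
Leg 2: from (-0.914°, -6.867°), δ = 591.2/3958.8 = 0.149338 rad, θ = 188° → φ = -9.387°, λ = -8.069°.

latitude -9.387°, longitude -8.069°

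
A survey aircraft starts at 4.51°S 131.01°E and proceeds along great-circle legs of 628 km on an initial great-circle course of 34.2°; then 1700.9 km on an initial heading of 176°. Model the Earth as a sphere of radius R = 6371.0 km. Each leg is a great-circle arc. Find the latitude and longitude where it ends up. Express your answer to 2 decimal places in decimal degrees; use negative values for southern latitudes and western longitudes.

Apply the spherical direct solution leg by leg, carrying full precision between legs.
Leg 1: from (-4.51°, 131.01°), δ = 628/6371 = 0.098572 rad, θ = 34.2° → φ = 0.17°, λ = 134.18°.
Leg 2: from (0.17°, 134.18°), δ = 1700.9/6371 = 0.266975 rad, θ = 176° → φ = -15.09°, λ = 135.27°.

latitude -15.09°, longitude 135.27°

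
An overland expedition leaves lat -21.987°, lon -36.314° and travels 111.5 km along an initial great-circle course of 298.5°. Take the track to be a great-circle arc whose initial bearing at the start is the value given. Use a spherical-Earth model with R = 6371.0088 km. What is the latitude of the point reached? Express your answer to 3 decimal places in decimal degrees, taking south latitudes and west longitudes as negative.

latitude -21.506°

Central angle δ = d/R = 0.017501 rad.
With φ₁ = -21.987° = -0.383746 rad and θ = 298.5° = 5.209808 rad:
Destination latitude: φ₂ = arcsin( sin φ₁ cos δ + cos φ₁ sin δ cos θ ) = arcsin(-0.366596) = -21.506°.
Then Δλ = atan2(-0.014261, 0.862595) = -0.016531 rad, from sin θ sin δ cos φ₁ over cos δ − sin φ₁ sin φ₂.
Hence λ₂ = -36.314° + -0.947° = -37.261°.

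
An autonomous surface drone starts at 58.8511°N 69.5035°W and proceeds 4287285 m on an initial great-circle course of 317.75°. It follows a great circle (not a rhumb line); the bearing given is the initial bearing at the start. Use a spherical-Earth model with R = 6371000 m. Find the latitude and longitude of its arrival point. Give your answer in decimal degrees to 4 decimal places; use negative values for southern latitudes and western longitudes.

δ = 4287285/6371000 = 0.672938 rad (38.5565°).
Converting: φ₁ = 1.027145 rad, θ = 5.545784 rad.
sin φ₂ = sin φ₁ cos δ + cos φ₁ sin δ cos θ = (0.855826)(0.781994) + (0.517264)(0.623286)(0.740218) = 0.907900
φ₂ = asin(0.907900) = 1.138246 rad = 65.2167°.
Δλ = atan2( sin θ sin δ cos φ₁ , cos δ − sin φ₁ sin φ₂ ) = atan2(-0.216773, 0.004990) = -1.547780 rad = -88.6813°.
Hence λ₂ = -69.5035° + -88.6813° = -158.1848°.

latitude 65.2167°, longitude -158.1848°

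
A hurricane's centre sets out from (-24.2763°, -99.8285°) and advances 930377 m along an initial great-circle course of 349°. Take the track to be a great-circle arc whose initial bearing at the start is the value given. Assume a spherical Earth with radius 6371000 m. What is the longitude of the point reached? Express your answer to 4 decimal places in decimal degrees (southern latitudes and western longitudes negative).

Angular distance δ = d/R = 930377 / 6371000 = 0.146033 rad.
With φ₁ = -24.2763° = -0.423701 rad and θ = 349° = 6.091199 rad:
Applying the spherical law of cosines for sides, sin φ₂ = sin φ₁ cos δ + cos φ₁ sin δ cos θ = -0.276551, so φ₂ = -16.0545°.
Then Δλ = atan2(-0.025310, 0.875656) = -0.028896 rad, from sin θ sin δ cos φ₁ over cos δ − sin φ₁ sin φ₂.
λ₂ = -99.8285° + -1.6556° = -101.4841°.

longitude -101.4841°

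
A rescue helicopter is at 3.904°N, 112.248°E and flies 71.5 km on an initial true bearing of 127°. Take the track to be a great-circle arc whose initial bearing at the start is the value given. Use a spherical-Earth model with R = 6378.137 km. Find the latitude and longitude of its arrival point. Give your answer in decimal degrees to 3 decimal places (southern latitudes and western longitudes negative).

latitude 3.517°, longitude 112.762°

Central angle δ = d/R = 0.011210 rad.
Start latitude φ₁ = 0.068138 rad; initial bearing θ = 2.216568 rad.
Applying the spherical law of cosines for sides, sin φ₂ = sin φ₁ cos δ + cos φ₁ sin δ cos θ = 0.061350, so φ₂ = 3.517°.
Then Δλ = atan2(0.008932, 0.995760) = 0.008970 rad, from sin θ sin δ cos φ₁ over cos δ − sin φ₁ sin φ₂.
λ₂ = 112.248° + 0.514° = 112.762°.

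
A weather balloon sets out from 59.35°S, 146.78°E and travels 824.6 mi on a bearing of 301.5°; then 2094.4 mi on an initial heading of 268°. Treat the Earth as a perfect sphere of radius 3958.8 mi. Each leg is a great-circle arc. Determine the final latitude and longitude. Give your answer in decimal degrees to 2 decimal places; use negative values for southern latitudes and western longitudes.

latitude -43.63°, longitude 86.01°

Apply the spherical direct solution leg by leg, carrying full precision between legs.
Leg 1: from (-59.35°, 146.78°), δ = 824.6/3958.8 = 0.208295 rad, θ = 301.5° → φ = -51.87°, λ = 130.19°.
Leg 2: from (-51.87°, 130.19°), δ = 2094.4/3958.8 = 0.529049 rad, θ = 268° → φ = -43.63°, λ = 86.01°.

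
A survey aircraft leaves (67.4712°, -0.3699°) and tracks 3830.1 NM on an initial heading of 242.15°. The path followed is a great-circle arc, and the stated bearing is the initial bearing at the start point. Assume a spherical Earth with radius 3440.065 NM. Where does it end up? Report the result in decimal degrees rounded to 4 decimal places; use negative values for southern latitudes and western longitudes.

Angular distance δ = d/R = 3830.1 / 3440.065 = 1.113380 rad.
Start latitude φ₁ = 1.177595 rad; initial bearing θ = 4.226315 rad.
Destination latitude: φ₂ = arcsin( sin φ₁ cos δ + cos φ₁ sin δ cos θ ) = arcsin(0.247339) = 14.3201°.
Δλ = atan2( sin θ sin δ cos φ₁ , cos δ − sin φ₁ sin φ₂ ) = atan2(-0.303943, 0.213167) = -0.959171 rad = -54.9565°.
Hence λ₂ = -0.3699° + -54.9565° = -55.3264°.

latitude 14.3201°, longitude -55.3264°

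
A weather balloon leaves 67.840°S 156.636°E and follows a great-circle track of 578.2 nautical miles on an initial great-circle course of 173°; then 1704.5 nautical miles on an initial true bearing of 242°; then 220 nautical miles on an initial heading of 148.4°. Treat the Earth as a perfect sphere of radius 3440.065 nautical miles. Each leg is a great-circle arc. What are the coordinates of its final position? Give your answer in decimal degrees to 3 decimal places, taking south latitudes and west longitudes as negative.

Apply the spherical direct solution leg by leg, carrying full precision between legs.
Leg 1: from (-67.840°, 156.636°), δ = 578.2/3440.065 = 0.168078 rad, θ = 173° → φ = -77.347°, λ = 161.976°.
Leg 2: from (-77.347°, 161.976°), δ = 1704.5/3440.065 = 0.495485 rad, θ = 242° → φ = -65.130°, λ = 68.557°.
Leg 3: from (-65.130°, 68.557°), δ = 220/3440.065 = 0.063952 rad, θ = 148.4° → φ = -68.172°, λ = 73.724°.

latitude -68.172°, longitude 73.724°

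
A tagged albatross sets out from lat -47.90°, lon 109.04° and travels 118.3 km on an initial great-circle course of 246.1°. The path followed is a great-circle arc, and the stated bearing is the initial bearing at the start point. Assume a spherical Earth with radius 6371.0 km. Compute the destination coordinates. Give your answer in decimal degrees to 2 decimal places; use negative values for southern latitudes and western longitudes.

latitude -48.32°, longitude 107.58°

Central angle δ = d/R = 0.018569 rad.
With φ₁ = -47.90° = -0.836013 rad and θ = 246.1° = 4.295255 rad:
Applying the spherical law of cosines for sides, sin φ₂ = sin φ₁ cos δ + cos φ₁ sin δ cos θ = -0.746891, so φ₂ = -48.32°.
Then Δλ = atan2(-0.011381, 0.445652) = -0.025532 rad, from sin θ sin δ cos φ₁ over cos δ − sin φ₁ sin φ₂.
Hence λ₂ = 109.04° + -1.46° = 107.58°.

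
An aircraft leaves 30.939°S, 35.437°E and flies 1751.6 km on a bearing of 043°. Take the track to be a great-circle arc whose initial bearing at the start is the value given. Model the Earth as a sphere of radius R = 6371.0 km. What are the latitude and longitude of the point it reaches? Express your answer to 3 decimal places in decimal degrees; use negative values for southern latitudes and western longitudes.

δ = 1751.6/6371 = 0.274933 rad (15.7525°).
Converting: φ₁ = -0.539987 rad, θ = 0.750492 rad.
Destination latitude: φ₂ = arcsin( sin φ₁ cos δ + cos φ₁ sin δ cos θ ) = arcsin(-0.324517) = -18.936°.
Then Δλ = atan2(0.158807, 0.795601) = 0.197017 rad, from sin θ sin δ cos φ₁ over cos δ − sin φ₁ sin φ₂.
Hence λ₂ = 35.437° + 11.288° = 46.725°.

latitude -18.936°, longitude 46.725°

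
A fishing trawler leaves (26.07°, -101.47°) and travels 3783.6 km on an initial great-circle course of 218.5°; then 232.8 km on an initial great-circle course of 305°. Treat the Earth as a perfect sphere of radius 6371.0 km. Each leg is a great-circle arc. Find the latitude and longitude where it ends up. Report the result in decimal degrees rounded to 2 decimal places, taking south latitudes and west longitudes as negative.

Apply the spherical direct solution leg by leg, carrying full precision between legs.
Leg 1: from (26.07°, -101.47°), δ = 3783.6/6371 = 0.593879 rad, θ = 218.5° → φ = -1.67°, λ = -121.87°.
Leg 2: from (-1.67°, -121.87°), δ = 232.8/6371 = 0.036541 rad, θ = 305° → φ = -0.47°, λ = -123.58°.

latitude -0.47°, longitude -123.58°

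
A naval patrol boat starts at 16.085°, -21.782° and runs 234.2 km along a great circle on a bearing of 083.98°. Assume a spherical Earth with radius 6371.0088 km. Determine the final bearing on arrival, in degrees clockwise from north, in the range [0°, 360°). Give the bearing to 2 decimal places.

final bearing 84.59°

δ = 234.2/6371.0088 = 0.036760 rad (2.1062°).
With φ₁ = 16.085° = 0.280736 rad and θ = 83.98° = 1.465728 rad:
sin φ₂ = sin φ₁ cos δ + cos φ₁ sin δ cos θ = (0.277063)(0.999324) + (0.960852)(0.036752)(0.104876) = 0.280579
φ₂ = asin(0.280579) = 0.284398 rad = 16.295°.
For the longitude increment, Δλ = atan2( sin θ sin δ cos φ₁, cos δ − sin φ₁ sin φ₂ ) = atan2(0.035118, 0.921586) = 2.182°.
Hence λ₂ = -21.782° + 2.182° = -19.600°.
The forward bearing on arrival equals the back-azimuth from the destination plus 180°.
Back-azimuth from P₂ (16.29°, -19.60°) to P₁ (16.09°, -21.78°), with Δλ' = λ₁ − λ₂ = -2.18°: atan2( sin Δλ' cos φ₁ , cos φ₂ sin φ₁ − sin φ₂ cos φ₁ cos Δλ' ) = 264.59°.
Final bearing = (264.59° + 180°) mod 360° = 84.59°.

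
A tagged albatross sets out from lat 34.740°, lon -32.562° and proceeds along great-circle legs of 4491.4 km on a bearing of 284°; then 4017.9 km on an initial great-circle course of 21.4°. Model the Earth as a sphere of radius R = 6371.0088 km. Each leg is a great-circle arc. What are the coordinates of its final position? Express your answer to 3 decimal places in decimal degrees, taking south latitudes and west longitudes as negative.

Apply the spherical direct solution leg by leg, carrying full precision between legs.
Leg 1: from (34.740°, -32.562°), δ = 4491.4/6371.0088 = 0.704975 rad, θ = 284° → φ = 34.252°, λ = -82.088°.
Leg 2: from (34.252°, -82.088°), δ = 4017.9/6371.0088 = 0.630654 rad, θ = 21.4° → φ = 65.282°, λ = -51.121°.

latitude 65.282°, longitude -51.121°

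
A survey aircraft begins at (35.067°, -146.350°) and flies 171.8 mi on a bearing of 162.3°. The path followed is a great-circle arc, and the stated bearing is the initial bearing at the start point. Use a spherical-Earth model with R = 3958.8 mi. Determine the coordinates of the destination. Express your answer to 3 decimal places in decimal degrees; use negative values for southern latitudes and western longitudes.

latitude 32.695°, longitude -145.452°

The arc subtends δ = 171.8/3958.8 = 0.043397 rad at the centre.
With φ₁ = 35.067° = 0.612035 rad and θ = 162.3° = 2.832669 rad:
Applying the spherical law of cosines for sides, sin φ₂ = sin φ₁ cos δ + cos φ₁ sin δ cos θ = 0.540165, so φ₂ = 32.695°.
For the longitude increment, Δλ = atan2( sin θ sin δ cos φ₁, cos δ − sin φ₁ sin φ₂ ) = atan2(0.010796, 0.688715) = 0.898°.
λ₂ = -146.350° + 0.898° = -145.452°.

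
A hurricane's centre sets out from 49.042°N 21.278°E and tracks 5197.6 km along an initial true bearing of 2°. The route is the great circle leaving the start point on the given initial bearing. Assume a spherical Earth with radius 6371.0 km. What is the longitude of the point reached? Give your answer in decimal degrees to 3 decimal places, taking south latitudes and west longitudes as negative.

Central angle δ = d/R = 0.815822 rad.
With φ₁ = 49.042° = 0.855944 rad and θ = 2° = 0.034907 rad:
Applying the spherical law of cosines for sides, sin φ₂ = sin φ₁ cos δ + cos φ₁ sin δ cos θ = 0.994616, so φ₂ = 84.052°.
Then Δλ = atan2(0.016661, -0.065854) = 2.893795 rad, from sin θ sin δ cos φ₁ over cos δ − sin φ₁ sin φ₂.
λ₂ = 21.278° + 165.802° = 187.080°, normalized to (−180°, 180°] → -172.920°.

longitude -172.920°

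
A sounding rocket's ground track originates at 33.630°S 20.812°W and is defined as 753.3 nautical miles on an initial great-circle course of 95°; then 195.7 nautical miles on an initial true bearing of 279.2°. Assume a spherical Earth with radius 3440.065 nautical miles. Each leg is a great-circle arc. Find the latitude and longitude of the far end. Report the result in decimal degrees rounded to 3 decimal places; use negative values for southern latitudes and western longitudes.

latitude -33.224°, longitude -9.563°

Apply the spherical direct solution leg by leg, carrying full precision between legs.
Leg 1: from (-33.630°, -20.812°), δ = 753.3/3440.065 = 0.218978 rad, θ = 95° → φ = -33.805°, λ = -5.716°.
Leg 2: from (-33.805°, -5.716°), δ = 195.7/3440.065 = 0.056888 rad, θ = 279.2° → φ = -33.224°, λ = -9.563°.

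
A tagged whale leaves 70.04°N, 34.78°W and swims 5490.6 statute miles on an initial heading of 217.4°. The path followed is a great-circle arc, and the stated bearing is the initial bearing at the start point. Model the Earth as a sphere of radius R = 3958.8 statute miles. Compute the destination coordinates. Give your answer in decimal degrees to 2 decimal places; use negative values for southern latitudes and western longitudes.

Angular distance δ = d/R = 5490.6 / 3958.8 = 1.386935 rad.
Start latitude φ₁ = 1.222429 rad; initial bearing θ = 3.794346 rad.
sin φ₂ = sin φ₁ cos δ + cos φ₁ sin δ cos θ = (0.939931)(0.182827) + (0.341364)(0.983145)(-0.794415) = -0.094769
φ₂ = asin(-0.094769) = -0.094912 rad = -5.44°.
Then Δλ = atan2(-0.203842, 0.271903) = -0.643299 rad, from sin θ sin δ cos φ₁ over cos δ − sin φ₁ sin φ₂.
λ₂ = λ₁ + Δλ = -71.64°.

latitude -5.44°, longitude -71.64°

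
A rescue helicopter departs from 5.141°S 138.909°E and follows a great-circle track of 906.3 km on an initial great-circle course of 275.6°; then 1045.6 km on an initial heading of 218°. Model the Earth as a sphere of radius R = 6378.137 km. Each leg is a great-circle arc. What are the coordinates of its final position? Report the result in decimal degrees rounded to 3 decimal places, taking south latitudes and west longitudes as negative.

Apply the spherical direct solution leg by leg, carrying full precision between legs.
Leg 1: from (-5.141°, 138.909°), δ = 906.3/6378.137 = 0.142095 rad, θ = 275.6° → φ = -4.298°, λ = 130.784°.
Leg 2: from (-4.298°, 130.784°), δ = 1045.6/6378.137 = 0.163935 rad, θ = 218° → φ = -11.664°, λ = 124.895°.

latitude -11.664°, longitude 124.895°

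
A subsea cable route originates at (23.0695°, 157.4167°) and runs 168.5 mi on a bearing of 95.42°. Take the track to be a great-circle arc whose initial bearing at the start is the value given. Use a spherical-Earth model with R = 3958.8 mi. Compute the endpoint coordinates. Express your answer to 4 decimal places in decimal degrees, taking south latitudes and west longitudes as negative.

The arc subtends δ = 168.5/3958.8 = 0.042563 rad at the centre.
With φ₁ = 23.0695° = 0.402639 rad and θ = 95.42° = 1.665393 rad:
Applying the spherical law of cosines for sides, sin φ₂ = sin φ₁ cos δ + cos φ₁ sin δ cos θ = 0.387795, so φ₂ = 22.8174°.
For the longitude increment, Δλ = atan2( sin θ sin δ cos φ₁, cos δ − sin φ₁ sin φ₂ ) = atan2(0.038973, 0.847138) = 2.6340°.
λ₂ = 157.4167° + 2.6340° = 160.0507°.

latitude 22.8174°, longitude 160.0507°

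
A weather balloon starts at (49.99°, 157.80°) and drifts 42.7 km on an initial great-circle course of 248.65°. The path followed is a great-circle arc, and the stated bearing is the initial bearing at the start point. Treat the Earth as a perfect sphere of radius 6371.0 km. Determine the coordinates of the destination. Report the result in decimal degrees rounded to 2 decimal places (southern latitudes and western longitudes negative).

latitude 49.85°, longitude 157.25°

Central angle δ = d/R = 0.006702 rad.
Converting: φ₁ = 0.872490 rad, θ = 4.339761 rad.
Applying the spherical law of cosines for sides, sin φ₂ = sin φ₁ cos δ + cos φ₁ sin δ cos θ = 0.764346, so φ₂ = 49.85°.
Then Δλ = atan2(-0.004013, 0.414540) = -0.009681 rad, from sin θ sin δ cos φ₁ over cos δ − sin φ₁ sin φ₂.
λ₂ = 157.80° + -0.55° = 157.25°.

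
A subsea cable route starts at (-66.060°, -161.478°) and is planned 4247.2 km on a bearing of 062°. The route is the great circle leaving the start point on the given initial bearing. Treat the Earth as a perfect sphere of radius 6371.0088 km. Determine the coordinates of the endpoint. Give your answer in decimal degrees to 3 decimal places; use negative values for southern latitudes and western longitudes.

δ = 4247.2/6371.0088 = 0.666645 rad (38.1959°).
With φ₁ = -66.060° = -1.152965 rad and θ = 62° = 1.082104 rad:
Applying the spherical law of cosines for sides, sin φ₂ = sin φ₁ cos δ + cos φ₁ sin δ cos θ = -0.600493, so φ₂ = -36.905°.
Δλ = atan2( sin θ sin δ cos φ₁ , cos δ − sin φ₁ sin φ₂ ) = atan2(0.221545, 0.237068) = 0.751564 rad = 43.061°.
λ₂ = λ₁ + Δλ = -118.417°.

latitude -36.905°, longitude -118.417°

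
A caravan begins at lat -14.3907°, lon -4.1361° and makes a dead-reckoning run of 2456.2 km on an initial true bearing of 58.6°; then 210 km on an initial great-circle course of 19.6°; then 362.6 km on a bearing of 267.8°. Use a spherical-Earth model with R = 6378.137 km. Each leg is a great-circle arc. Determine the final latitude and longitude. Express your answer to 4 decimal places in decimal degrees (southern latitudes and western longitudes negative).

Apply the spherical direct solution leg by leg, carrying full precision between legs.
Leg 1: from (-14.3907°, -4.1361°), δ = 2456.2/6378.137 = 0.385097 rad, θ = 58.6° → φ = -2.3357°, λ = 14.5814°.
Leg 2: from (-2.3357°, 14.5814°), δ = 210/6378.137 = 0.032925 rad, θ = 19.6° → φ = -0.5585°, λ = 15.2141°.
Leg 3: from (-0.5585°, 15.2141°), δ = 362.6/6378.137 = 0.056850 rad, θ = 267.8° → φ = -0.6825°, λ = 11.9590°.

latitude -0.6825°, longitude 11.9590°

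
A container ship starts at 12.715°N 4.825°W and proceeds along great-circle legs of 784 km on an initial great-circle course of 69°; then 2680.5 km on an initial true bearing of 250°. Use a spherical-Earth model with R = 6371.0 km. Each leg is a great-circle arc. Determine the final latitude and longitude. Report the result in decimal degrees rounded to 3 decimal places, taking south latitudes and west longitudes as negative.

latitude 5.953°, longitude -20.705°

Apply the spherical direct solution leg by leg, carrying full precision between legs.
Leg 1: from (12.715°, -4.825°), δ = 784/6371 = 0.123058 rad, θ = 69° → φ = 15.150°, λ = 1.993°.
Leg 2: from (15.150°, 1.993°), δ = 2680.5/6371 = 0.420735 rad, θ = 250° → φ = 5.953°, λ = -20.705°.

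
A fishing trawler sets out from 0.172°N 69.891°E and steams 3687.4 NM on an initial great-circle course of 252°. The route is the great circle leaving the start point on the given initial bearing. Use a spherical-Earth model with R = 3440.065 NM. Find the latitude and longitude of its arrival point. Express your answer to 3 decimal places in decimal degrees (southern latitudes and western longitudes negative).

latitude -15.659°, longitude 9.742°

The arc subtends δ = 3687.4/3440.065 = 1.071898 rad at the centre.
With φ₁ = 0.172° = 0.003002 rad and θ = 252° = 4.398230 rad:
sin φ₂ = sin φ₁ cos δ + cos φ₁ sin δ cos θ = (0.003002)(0.478458) + (0.999995)(0.878110)(-0.309017) = -0.269913
φ₂ = asin(-0.269913) = -0.273303 rad = -15.659°.
Then Δλ = atan2(-0.835129, 0.479268) = -1.049800 rad, from sin θ sin δ cos φ₁ over cos δ − sin φ₁ sin φ₂.
λ₂ = 69.891° + -60.149° = 9.742°.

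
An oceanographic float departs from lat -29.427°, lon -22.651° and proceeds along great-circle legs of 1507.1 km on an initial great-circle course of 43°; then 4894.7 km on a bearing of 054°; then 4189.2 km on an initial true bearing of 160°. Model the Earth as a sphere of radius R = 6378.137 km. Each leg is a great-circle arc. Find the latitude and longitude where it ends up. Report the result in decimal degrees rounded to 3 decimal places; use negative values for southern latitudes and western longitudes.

latitude -26.704°, longitude 35.212°

Apply the spherical direct solution leg by leg, carrying full precision between legs.
Leg 1: from (-29.427°, -22.651°), δ = 1507.1/6378.137 = 0.236292 rad, θ = 43° → φ = -19.180°, λ = -12.919°.
Leg 2: from (-19.180°, -12.919°), δ = 4894.7/6378.137 = 0.767418 rad, θ = 54° → φ = 8.568°, λ = 21.693°.
Leg 3: from (8.568°, 21.693°), δ = 4189.2/6378.137 = 0.656806 rad, θ = 160° → φ = -26.704°, λ = 35.212°.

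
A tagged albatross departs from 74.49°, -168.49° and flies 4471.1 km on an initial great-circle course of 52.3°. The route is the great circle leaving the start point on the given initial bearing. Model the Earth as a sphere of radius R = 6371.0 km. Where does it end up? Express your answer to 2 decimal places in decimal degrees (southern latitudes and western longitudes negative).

δ = 4471.1/6371 = 0.701789 rad (40.2096°).
Converting: φ₁ = 1.300096 rad, θ = 0.912807 rad.
Destination latitude: φ₂ = arcsin( sin φ₁ cos δ + cos φ₁ sin δ cos θ ) = arcsin(0.841448) = 57.29°.
Δλ = atan2( sin θ sin δ cos φ₁ , cos δ − sin φ₁ sin φ₂ ) = atan2(0.136592, -0.047117) = 1.902964 rad = 109.03°.
λ₂ = λ₁ + Δλ = -59.46°.

latitude 57.29°, longitude -59.46°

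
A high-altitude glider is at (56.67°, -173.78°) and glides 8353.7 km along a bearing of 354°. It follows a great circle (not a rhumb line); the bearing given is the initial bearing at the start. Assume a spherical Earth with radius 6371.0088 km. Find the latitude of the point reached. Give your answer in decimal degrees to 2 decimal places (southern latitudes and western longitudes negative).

latitude 47.95°

Central angle δ = d/R = 1.311205 rad.
Converting: φ₁ = 0.989078 rad, θ = 6.178466 rad.
sin φ₂ = sin φ₁ cos δ + cos φ₁ sin δ cos θ = (0.835520)(0.256685) + (0.549460)(0.966495)(0.994522) = 0.742607
φ₂ = asin(0.742607) = 0.836955 rad = 47.95°.
For the longitude increment, Δλ = atan2( sin θ sin δ cos φ₁, cos δ − sin φ₁ sin φ₂ ) = atan2(-0.055510, -0.363778) = -171.32°.
λ₂ = -173.78° + -171.32° = -345.10°, normalized to (−180°, 180°] → 14.90°.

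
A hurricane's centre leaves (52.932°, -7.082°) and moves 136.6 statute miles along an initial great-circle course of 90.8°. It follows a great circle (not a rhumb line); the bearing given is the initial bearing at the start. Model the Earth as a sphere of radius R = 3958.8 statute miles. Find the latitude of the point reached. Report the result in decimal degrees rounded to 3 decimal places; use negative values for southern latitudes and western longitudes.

Angular distance δ = d/R = 136.6 / 3958.8 = 0.034505 rad.
With φ₁ = 52.932° = 0.923838 rad and θ = 90.8° = 1.584759 rad:
sin φ₂ = sin φ₁ cos δ + cos φ₁ sin δ cos θ = (0.797921)(0.999405) + (0.602762)(0.034499)(-0.013962) = 0.797155
φ₂ = asin(0.797155) = 0.922569 rad = 52.859°.
Then Δλ = atan2(0.020792, 0.363338) = 0.057164 rad, from sin θ sin δ cos φ₁ over cos δ − sin φ₁ sin φ₂.
Hence λ₂ = -7.082° + 3.275° = -3.807°.

latitude 52.859°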